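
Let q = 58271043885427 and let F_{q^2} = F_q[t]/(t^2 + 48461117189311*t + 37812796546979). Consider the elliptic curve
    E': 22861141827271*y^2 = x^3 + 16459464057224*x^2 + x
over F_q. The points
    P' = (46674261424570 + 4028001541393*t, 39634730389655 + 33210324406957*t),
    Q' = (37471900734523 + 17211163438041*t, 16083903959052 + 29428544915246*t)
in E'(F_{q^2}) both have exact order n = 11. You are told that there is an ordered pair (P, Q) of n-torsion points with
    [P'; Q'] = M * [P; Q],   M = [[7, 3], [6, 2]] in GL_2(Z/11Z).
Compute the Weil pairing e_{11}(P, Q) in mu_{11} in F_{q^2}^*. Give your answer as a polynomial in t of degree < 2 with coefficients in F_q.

32234957421287 + 57893301290410*t

e_{11} is bilinear + alternating on E[11], so e_{11}(7*P + 3*Q, 6*P + 2*Q) = e_{11}(P,Q)^(7*2-3*6).
Inverting 7 mod 11: 8. Thus e_{11}(P,Q) = e(P',Q')^{8}.
Montgomery->Weierstrass: x_W = 5674902042685*x+3414977259554, y_W=5674902042685*y on F_{58271043885427}; lands on y^2=x^3+13143445431208*x+34274184938314.
Run Miller on y^2=x^3+13143445431208*x+34274184938314 over F_{58271043885427}: ladder 1011 (4 bits); e = f_P(D_Q)/f_Q(D_P).
f_P(D_Q)/f_Q(D_P) = 22974602353806 + 52787723432336*t.
(22974602353806 + 52787723432336*t)^{8} mod (58271043885427,f) = 32234957421287 + 57893301290410*t.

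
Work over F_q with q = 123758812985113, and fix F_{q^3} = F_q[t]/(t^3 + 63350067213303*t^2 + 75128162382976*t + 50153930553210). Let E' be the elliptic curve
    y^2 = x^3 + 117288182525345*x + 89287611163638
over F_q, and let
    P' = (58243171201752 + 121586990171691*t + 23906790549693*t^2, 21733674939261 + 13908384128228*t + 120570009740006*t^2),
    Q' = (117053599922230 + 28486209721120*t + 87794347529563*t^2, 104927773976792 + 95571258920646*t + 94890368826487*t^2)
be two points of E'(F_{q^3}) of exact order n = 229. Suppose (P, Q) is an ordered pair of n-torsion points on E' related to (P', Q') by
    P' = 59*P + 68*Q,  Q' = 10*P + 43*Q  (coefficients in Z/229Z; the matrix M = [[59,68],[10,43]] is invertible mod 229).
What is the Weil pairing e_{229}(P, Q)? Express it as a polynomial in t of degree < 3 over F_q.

e_{229} is bilinear + alternating on E[229], so e_{229}(59*P + 68*Q, 10*P + 43*Q) = e_{229}(P,Q)^(59*43-68*10).
59*43 - 68*10 = 1857; reduced mod 229: det = 25, inverse 55.
Run Miller on y^2=x^3+117288182525345*x+89287611163638 over F_{123758812985113}: ladder 11100101 (8 bits); e = f_P(D_Q)/f_Q(D_P).
Miller gives e_{229}(P',Q') = 46684309025550 + 49656937532622*t + 100690110991156*t^2 in F_{123758812985113^3}.
(46684309025550 + 49656937532622*t + 100690110991156*t^2)^{55} mod (123758812985113,f) = 16187696305630 + 35360471490184*t + 24911041814753*t^2.

16187696305630 + 35360471490184*t + 24911041814753*t^2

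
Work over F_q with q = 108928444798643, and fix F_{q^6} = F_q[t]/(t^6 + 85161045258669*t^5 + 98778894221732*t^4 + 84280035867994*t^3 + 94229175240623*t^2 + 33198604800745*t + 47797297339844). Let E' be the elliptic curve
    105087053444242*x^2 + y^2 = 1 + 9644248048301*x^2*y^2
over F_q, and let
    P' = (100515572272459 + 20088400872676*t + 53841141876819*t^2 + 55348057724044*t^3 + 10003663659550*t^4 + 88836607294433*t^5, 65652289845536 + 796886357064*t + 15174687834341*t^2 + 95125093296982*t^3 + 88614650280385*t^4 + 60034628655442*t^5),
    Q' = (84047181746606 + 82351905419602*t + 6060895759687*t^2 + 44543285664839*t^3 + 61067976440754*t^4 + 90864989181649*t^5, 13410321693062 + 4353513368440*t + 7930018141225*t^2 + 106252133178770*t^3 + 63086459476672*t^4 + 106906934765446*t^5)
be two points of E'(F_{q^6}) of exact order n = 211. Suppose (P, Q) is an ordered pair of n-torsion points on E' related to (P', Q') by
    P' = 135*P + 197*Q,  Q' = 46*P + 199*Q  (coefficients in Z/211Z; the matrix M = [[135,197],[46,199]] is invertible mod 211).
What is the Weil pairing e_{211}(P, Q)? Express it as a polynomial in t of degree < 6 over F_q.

Alternating bilinearity on E[211] (values in mu_{211} in F_{108928444798643^6}) gives e(P',Q') = e(P,Q)^det(M).
det(M) mod 211 = 79; its inverse in (Z/211)^* is 203 (check: 79*203 mod 211 = 1).
Edwards->Montgomery: u=(1+y)/(1-y), v=u/x -> 93977982113461v^2=u^3+32976868985038u^2+u; then x_W=51092812548646u+73586105981412: y^2=x^3+93186593522910*x+2588471609629.
Run Miller on y^2=x^3+93186593522910*x+2588471609629 over F_{108928444798643}: ladder 11010011 (8 bits); e = f_P(D_Q)/f_Q(D_P).
f_P(D_Q)/f_Q(D_P) = 6757504954018 + 7017171492742*t + 47102938663072*t^2 + 13186317938378*t^3 + 99600524501574*t^4 + 58334118027488*t^5.
e_{211}(P,Q) = (6757504954018 + 7017171492742*t + 47102938663072*t^2 + 13186317938378*t^3 + 99600524501574*t^4 + 58334118027488*t^5)^{203} = 99766025812632 + 39406973462303*t + 75043134562596*t^2 + 61675646507314*t^3 + 74629177706225*t^4 + 17756424971944*t^5.

99766025812632 + 39406973462303*t + 75043134562596*t^2 + 61675646507314*t^3 + 74629177706225*t^4 + 17756424971944*t^5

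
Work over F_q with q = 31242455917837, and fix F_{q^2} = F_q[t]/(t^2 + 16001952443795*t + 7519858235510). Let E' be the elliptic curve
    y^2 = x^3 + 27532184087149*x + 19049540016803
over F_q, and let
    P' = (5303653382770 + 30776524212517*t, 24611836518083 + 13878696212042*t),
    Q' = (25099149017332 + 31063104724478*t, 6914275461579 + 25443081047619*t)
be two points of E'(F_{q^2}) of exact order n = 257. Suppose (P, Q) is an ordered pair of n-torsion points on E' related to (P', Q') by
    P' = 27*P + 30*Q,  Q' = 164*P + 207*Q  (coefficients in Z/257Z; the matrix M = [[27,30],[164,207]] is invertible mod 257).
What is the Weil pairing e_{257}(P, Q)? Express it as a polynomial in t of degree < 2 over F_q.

11840883876754 + 25653489550126*t

Under M = [[27,30],[164,207]] in GL_2(Z/257), e_{257}(P',Q') = e_{257}(P,Q)^(27*207-30*164 mod 257).
27*207 - 30*164 = 669; reduced mod 257: det = 155, inverse 194.
Build f_{257,P'} and f_{257,Q'} via the 9-bit ladder of 257=100000001_2; evaluate at shifted divisors; quotient in F_{31242455917837^2}.
e_{257}(P',Q') = 14914832172205 + 27729840316649*t.
Raise to 194: e(P,Q) = 11840883876754 + 25653489550126*t in mu_{257}.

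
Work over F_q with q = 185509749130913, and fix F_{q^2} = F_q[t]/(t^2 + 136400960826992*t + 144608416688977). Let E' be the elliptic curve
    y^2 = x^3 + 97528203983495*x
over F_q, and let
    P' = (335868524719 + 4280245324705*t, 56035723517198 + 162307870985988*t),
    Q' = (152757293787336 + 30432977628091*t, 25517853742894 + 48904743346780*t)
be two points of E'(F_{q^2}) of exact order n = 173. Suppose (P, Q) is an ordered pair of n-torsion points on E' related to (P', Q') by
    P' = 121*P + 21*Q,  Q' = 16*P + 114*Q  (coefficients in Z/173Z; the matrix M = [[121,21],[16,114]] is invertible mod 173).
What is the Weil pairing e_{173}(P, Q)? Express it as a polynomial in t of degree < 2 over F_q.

e_{173} is bilinear + alternating on E[173], so e_{173}(121*P + 21*Q, 16*P + 114*Q) = e_{173}(P,Q)^(121*114-21*16).
Inverting 137 mod 173: 24. Thus e_{173}(P,Q) = e(P',Q')^{24}.
Run Miller on y^2=x^3+97528203983495*x over F_{185509749130913}: ladder 10101101 (8 bits); e = f_P(D_Q)/f_Q(D_P).
Miller gives e_{173}(P',Q') = 161717694197599 + 19656680014396*t in F_{185509749130913^2}.
Thus e_{173}(P,Q) = 165609572731290 + 51059575645837*t.

165609572731290 + 51059575645837*t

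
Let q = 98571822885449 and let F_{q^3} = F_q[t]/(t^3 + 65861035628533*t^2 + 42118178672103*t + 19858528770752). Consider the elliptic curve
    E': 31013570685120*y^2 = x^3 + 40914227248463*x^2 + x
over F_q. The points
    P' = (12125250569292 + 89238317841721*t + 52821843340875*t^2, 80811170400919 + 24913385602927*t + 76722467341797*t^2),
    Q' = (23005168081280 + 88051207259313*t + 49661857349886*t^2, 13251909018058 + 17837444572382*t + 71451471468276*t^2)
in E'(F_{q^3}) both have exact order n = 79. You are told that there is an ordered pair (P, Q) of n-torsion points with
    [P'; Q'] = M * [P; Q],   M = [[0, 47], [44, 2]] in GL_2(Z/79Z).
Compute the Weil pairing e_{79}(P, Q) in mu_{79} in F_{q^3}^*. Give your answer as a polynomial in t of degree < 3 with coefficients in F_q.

10916194196997 + 88653776625045*t + 85346787838704*t^2

Alternating bilinearity on E[79] (values in mu_{79} in F_{98571822885449^3}) gives e(P',Q') = e(P,Q)^det(M).
det(M) mod 79 = 65; its inverse in (Z/79)^* is 62 (check: 65*62 mod 79 = 1).
(x,y)|->(22311658830120x+66392775584334,22311658830120y) sends E' to y^2=x^3+28938014375049*x+59689476077529.
Build f_{79,P'} and f_{79,Q'} via the 7-bit ladder of 79=1001111_2; evaluate at shifted divisors; quotient in F_{98571822885449^3}.
f_P(D_Q)/f_Q(D_P) = 80015597352157 + 65506531097940*t + 65589706634487*t^2.
e_{79}(P,Q) = (80015597352157 + 65506531097940*t + 65589706634487*t^2)^{62} = 10916194196997 + 88653776625045*t + 85346787838704*t^2.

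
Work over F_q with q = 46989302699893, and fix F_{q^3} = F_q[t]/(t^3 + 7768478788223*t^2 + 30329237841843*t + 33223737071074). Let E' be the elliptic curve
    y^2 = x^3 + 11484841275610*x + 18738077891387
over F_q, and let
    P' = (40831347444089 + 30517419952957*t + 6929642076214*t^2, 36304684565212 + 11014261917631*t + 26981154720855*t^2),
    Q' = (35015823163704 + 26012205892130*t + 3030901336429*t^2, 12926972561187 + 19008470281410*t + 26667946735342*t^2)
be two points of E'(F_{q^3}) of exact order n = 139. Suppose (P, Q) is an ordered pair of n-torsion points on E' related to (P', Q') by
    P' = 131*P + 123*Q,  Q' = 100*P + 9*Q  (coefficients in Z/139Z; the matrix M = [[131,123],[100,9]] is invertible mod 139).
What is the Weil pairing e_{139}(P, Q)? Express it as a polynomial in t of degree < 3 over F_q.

34481932679667 + 46736900585303*t + 45238356308377*t^2

Under M = [[131,123],[100,9]] in GL_2(Z/139), e_{139}(P',Q') = e_{139}(P,Q)^(131*9-123*100 mod 139).
det M = 131*9 - 123*100 = -11121 = 138 (mod 139); 138^{-1} = 138 (mod 139).
Build f_{139,P'} and f_{139,Q'} via the 8-bit ladder of 139=10001011_2; evaluate at shifted divisors; quotient in F_{46989302699893^3}.
f_P(D_Q)/f_Q(D_P) = 18146705095452 + 20575927137252*t + 33485587244076*t^2.
Raise to 138: e(P,Q) = 34481932679667 + 46736900585303*t + 45238356308377*t^2 in mu_{139}.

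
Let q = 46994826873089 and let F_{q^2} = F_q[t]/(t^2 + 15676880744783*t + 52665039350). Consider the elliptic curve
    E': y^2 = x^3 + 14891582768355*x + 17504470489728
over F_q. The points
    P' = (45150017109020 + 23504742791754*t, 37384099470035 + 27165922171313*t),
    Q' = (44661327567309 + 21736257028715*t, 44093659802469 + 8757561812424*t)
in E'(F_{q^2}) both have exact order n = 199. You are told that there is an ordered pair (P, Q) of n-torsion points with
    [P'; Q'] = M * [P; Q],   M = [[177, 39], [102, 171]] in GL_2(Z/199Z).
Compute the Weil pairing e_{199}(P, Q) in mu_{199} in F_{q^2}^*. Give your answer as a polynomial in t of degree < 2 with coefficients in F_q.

45707494823209 + 34150258952042*t

e_{199} is bilinear + alternating on E[199], so e_{199}(177*P + 39*Q, 102*P + 171*Q) = e_{199}(P,Q)^(177*171-39*102).
Hence e(P,Q) = e(P',Q')^{19} where 19 = 21^{-1} mod 199.
Miller loop for e_{199} over F_{46994826873089^2}: bits of 199 = 11000111; 7 double steps + 4 add steps, l/v at each.
So e_{199}(P',Q') = 41110821968290 + 35437434810892*t.
Thus e_{199}(P,Q) = 45707494823209 + 34150258952042*t.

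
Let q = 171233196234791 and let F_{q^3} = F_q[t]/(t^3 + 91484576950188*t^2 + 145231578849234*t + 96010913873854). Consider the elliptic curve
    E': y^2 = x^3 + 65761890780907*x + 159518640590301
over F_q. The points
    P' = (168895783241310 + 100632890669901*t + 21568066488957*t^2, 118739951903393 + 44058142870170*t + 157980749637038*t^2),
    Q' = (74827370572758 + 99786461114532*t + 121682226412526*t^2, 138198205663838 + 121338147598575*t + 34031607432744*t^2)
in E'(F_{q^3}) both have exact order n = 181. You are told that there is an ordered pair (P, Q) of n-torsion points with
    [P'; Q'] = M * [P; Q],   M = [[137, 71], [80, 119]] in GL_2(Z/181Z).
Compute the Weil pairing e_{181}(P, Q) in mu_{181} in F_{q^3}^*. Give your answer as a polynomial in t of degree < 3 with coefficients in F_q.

Under M = [[137,71],[80,119]] in GL_2(Z/181), e_{181}(P',Q') = e_{181}(P,Q)^(137*119-71*80 mod 181).
det M = 137*119 - 71*80 = 10623 = 125 (mod 181); 125^{-1} = 42 (mod 181).
Miller loop for e_{181} over F_{171233196234791^3}: bits of 181 = 10110101; 7 double steps + 4 add steps, l/v at each.
e_{181}(P',Q') = 87698908120642 + 123039634397617*t + 74400719116051*t^2.
Hence e(P,Q) = 30189399350443 + 35187031023525*t + 56612752558278*t^2 in F_{171233196234791^3}^*.

30189399350443 + 35187031023525*t + 56612752558278*t^2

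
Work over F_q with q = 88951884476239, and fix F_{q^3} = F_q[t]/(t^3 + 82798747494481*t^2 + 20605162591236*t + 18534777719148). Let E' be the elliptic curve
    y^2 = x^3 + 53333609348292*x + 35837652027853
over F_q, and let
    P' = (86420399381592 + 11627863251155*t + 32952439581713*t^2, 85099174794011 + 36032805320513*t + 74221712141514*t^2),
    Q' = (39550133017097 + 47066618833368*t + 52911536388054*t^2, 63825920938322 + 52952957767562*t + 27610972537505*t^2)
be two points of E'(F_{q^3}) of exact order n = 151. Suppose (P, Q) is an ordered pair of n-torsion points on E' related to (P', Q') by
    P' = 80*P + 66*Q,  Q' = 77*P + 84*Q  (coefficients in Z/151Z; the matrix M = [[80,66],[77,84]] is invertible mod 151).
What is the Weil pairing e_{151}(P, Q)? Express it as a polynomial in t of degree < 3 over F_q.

6025473974249 + 18041265549516*t + 3665231770118*t^2

e_{151} is bilinear + alternating on E[151], so e_{151}(80*P + 66*Q, 77*P + 84*Q) = e_{151}(P,Q)^(80*84-66*77).
So e_{151}(P,Q) = e_{151}(P',Q')^{105}, since 128*105 = 1 mod 151.
Run Miller on y^2=x^3+53333609348292*x+35837652027853 over F_{88951884476239}: ladder 10010111 (8 bits); e = f_P(D_Q)/f_Q(D_P).
f_P(D_Q)/f_Q(D_P) = 85427340787126 + 18831255419492*t + 57441183435782*t^2.
Raise to 105: e(P,Q) = 6025473974249 + 18041265549516*t + 3665231770118*t^2 in mu_{151}.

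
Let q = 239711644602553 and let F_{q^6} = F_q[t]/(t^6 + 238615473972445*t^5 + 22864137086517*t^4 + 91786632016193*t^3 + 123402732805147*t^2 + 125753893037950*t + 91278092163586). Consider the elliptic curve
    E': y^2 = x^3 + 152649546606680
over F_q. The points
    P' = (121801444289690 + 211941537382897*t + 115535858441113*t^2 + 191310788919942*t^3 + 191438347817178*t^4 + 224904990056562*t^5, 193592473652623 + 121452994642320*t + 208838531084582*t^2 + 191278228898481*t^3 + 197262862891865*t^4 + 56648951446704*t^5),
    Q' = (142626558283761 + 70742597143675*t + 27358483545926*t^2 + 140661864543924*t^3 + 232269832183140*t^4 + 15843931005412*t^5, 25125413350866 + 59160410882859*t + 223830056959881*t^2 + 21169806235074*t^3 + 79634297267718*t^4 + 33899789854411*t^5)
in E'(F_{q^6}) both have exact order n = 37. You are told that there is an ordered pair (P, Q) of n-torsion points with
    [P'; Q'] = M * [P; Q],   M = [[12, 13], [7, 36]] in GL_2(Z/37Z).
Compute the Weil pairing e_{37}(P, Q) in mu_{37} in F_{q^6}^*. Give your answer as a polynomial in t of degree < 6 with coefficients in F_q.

Since e_{37}(P,P)=e_{37}(Q,Q)=1 and e_{37}(Q,P)=e_{37}(P,Q)^{-1}, expanding e_{37}(12*P + 13*Q,7*P + 36*Q) leaves e(P,Q)^det(M).
So e_{37}(P,Q) = e_{37}(P',Q')^{14}, since 8*14 = 1 mod 37.
Double-and-add over 100101: 6-1 doublings, 3-1 additions; each step l_{T,T}/v_{2T} or l_{T,P'}/v at Q'+S for random S.
The quotient is 196203208390384 + 213540740260809*t + 96910378186773*t^2 + 77712337102548*t^3 + 140601373185177*t^4 + 26746242892533*t^5.
Raise to 14: e(P,Q) = 151835178197214 + 212608338659310*t + 121671060066156*t^2 + 51809506941595*t^3 + 206530257761915*t^4 + 84343158187461*t^5 in mu_{37}.

151835178197214 + 212608338659310*t + 121671060066156*t^2 + 51809506941595*t^3 + 206530257761915*t^4 + 84343158187461*t^5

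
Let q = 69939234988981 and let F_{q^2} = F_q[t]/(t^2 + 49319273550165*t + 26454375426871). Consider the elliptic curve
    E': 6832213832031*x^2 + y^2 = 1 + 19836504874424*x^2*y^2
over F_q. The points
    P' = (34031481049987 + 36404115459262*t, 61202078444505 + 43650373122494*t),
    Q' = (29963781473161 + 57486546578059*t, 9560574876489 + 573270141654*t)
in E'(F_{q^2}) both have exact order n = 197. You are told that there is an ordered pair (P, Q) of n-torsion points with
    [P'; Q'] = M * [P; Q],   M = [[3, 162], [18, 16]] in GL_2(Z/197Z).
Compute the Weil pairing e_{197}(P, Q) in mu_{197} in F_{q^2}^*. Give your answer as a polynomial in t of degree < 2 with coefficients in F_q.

51985280812793 + 57596711044244*t

The 197-Weil pairing on E[197] over F_{69939234988981} is alternating-bilinear: e_{197}(P',Q') = e_{197}(P,Q)^det(M).
So e_{197}(P,Q) = e_{197}(P',Q')^{77}, since 87*77 = 1 mod 197.
Edwards a_E,d_E -> Montgomery A=55147699718614,B=9821987108702 -> Weierstrass 21056536380618,20664917259489 via alpha=16101325615906,beta=14233735986647.
Run Miller on y^2=x^3+21056536380618*x+20664917259489 over F_{69939234988981}: ladder 11000101 (8 bits); e = f_P(D_Q)/f_Q(D_P).
So e_{197}(P',Q') = 23889674746098 + 7126783241505*t.
Thus e_{197}(P,Q) = 51985280812793 + 57596711044244*t.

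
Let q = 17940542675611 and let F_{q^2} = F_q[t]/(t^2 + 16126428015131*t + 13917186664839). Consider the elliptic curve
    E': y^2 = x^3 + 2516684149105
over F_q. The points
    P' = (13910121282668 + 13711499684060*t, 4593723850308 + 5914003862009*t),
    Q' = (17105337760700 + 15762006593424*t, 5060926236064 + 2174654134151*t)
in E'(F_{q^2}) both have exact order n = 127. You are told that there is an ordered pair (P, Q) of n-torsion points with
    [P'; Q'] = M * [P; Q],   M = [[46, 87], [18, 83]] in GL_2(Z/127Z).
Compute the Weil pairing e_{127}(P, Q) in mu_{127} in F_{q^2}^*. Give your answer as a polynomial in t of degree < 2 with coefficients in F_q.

16803829880177 + 2088611642063*t

Since e_{127}(P,P)=e_{127}(Q,Q)=1 and e_{127}(Q,P)=e_{127}(P,Q)^{-1}, expanding e_{127}(46*P + 87*Q,18*P + 83*Q) leaves e(P,Q)^det(M).
det M = 46*83 - 87*18 = 2252 = 93 (mod 127); 93^{-1} = 56 (mod 127).
7-bit Miller (1111111) on E'/F_{17940542675611} with a'=0, b'=2516684149105: accumulate tangent/chord ratios at Q'+S and P'+S'.
f_P(D_Q)/f_Q(D_P) = 12192320524482 + 15613438941440*t.
Raise to 56: e(P,Q) = 16803829880177 + 2088611642063*t in mu_{127}.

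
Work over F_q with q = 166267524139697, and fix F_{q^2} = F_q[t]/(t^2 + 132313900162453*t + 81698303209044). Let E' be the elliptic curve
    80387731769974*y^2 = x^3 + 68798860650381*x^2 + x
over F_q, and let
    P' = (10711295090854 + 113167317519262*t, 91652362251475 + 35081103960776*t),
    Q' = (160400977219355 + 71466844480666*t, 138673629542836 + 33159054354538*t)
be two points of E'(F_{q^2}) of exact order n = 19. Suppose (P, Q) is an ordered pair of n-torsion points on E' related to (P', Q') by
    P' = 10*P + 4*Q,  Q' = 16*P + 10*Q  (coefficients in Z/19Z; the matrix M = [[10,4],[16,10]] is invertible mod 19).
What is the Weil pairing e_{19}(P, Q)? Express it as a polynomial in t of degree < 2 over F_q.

132552566482247 + 61308158372645*t

Since e_{19}(P,P)=e_{19}(Q,Q)=1 and e_{19}(Q,P)=e_{19}(P,Q)^{-1}, expanding e_{19}(10*P + 4*Q,16*P + 10*Q) leaves e(P,Q)^det(M).
So e_{19}(P,Q) = e_{19}(P',Q')^{9}, since 17*9 = 1 mod 19.
(x,y)|->(81241910382830x+160312946636021,81241910382830y) sends E' to y^2=x^3+143932498636015*x+100188491595678.
Double-and-add over 10011: 5-1 doublings, 3-1 additions; each step l_{T,T}/v_{2T} or l_{T,P'}/v at Q'+S for random S.
Miller gives e_{19}(P',Q') = 82325225378724 + 23615131064963*t in F_{166267524139697^2}.
Finally e_{19}(P,Q) = 132552566482247 + 61308158372645*t.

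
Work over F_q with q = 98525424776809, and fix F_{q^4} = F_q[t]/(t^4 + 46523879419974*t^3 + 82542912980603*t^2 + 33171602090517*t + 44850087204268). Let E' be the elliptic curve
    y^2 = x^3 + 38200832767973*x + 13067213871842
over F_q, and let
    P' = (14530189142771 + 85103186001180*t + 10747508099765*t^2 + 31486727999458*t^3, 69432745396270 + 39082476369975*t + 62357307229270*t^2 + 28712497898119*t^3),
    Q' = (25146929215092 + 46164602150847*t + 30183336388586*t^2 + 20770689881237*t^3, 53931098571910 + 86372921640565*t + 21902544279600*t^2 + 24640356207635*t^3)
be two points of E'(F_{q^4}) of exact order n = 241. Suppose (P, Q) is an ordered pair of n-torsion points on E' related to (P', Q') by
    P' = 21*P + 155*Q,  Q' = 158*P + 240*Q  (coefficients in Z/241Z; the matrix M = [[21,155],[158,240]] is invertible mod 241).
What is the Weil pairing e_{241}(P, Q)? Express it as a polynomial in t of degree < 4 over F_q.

7242032068702 + 89277383522063*t + 66436292165884*t^2 + 75589745935467*t^3

e_{241}(aP+bQ,cP+dQ) = e_{241}(P,Q)^(ad-bc); with (a,b,c,d)=(21,155,158,240) this gives the det-241 law.
So e_{241}(P,Q) = e_{241}(P',Q')^{129}, since 71*129 = 1 mod 241.
Double-and-add over 11110001: 8-1 doublings, 5-1 additions; each step l_{T,T}/v_{2T} or l_{T,P'}/v at Q'+S for random S.
f_P(D_Q)/f_Q(D_P) = 18520097754035 + 66216476683612*t + 5548283389337*t^2 + 13663460623431*t^3.
(18520097754035 + 66216476683612*t + 5548283389337*t^2 + 13663460623431*t^3)^{129} mod (98525424776809,f) = 7242032068702 + 89277383522063*t + 66436292165884*t^2 + 75589745935467*t^3.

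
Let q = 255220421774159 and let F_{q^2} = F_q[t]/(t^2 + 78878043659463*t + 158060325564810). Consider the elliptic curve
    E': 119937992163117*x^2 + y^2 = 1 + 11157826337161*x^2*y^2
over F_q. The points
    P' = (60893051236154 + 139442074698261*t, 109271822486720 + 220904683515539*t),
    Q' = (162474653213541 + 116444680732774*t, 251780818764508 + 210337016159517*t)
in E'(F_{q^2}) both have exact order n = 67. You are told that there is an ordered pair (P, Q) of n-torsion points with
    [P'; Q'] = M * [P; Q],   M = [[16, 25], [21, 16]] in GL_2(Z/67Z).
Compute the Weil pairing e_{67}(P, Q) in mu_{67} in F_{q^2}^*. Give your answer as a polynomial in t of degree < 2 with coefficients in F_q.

Under M = [[16,25],[21,16]] in GL_2(Z/67), e_{67}(P',Q') = e_{67}(P,Q)^(16*16-25*21 mod 67).
det(M) mod 67 = 66; its inverse in (Z/67)^* is 66 (check: 66*66 mod 67 = 1).
Edwards a_E,d_E -> Montgomery A=241072952653457,B=23590092886887 -> Weierstrass 242432844738520,253093115606474 via alpha=191996250932819,beta=27195041456489.
Double-and-add over 1000011: 7-1 doublings, 3-1 additions; each step l_{T,T}/v_{2T} or l_{T,P'}/v at Q'+S for random S.
The quotient is 15278449860887 + 52953994830795*t.
Finally e_{67}(P,Q) = 127126141685738 + 202266426943364*t.

127126141685738 + 202266426943364*t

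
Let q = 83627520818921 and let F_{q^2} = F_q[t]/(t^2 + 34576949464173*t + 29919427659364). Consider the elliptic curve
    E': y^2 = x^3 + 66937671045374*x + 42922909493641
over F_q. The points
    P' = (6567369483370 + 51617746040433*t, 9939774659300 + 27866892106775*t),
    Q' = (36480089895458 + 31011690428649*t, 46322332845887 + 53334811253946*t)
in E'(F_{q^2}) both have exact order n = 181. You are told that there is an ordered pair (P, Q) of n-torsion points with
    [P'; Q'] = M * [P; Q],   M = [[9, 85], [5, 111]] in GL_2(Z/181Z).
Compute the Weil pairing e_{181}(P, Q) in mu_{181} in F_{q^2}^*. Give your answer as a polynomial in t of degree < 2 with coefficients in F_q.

36864773178352 + 29367128308692*t

The 181-Weil pairing on E[181] over F_{83627520818921} is alternating-bilinear: e_{181}(P',Q') = e_{181}(P,Q)^det(M).
det(M) mod 181 = 31; its inverse in (Z/181)^* is 146 (check: 31*146 mod 181 = 1).
Miller loop for e_{181} over F_{83627520818921^2}: bits of 181 = 10110101; 7 double steps + 4 add steps, l/v at each.
Result: e(P',Q') = 21607464266789 + 9780124607269*t.
Raise to 146: e(P,Q) = 36864773178352 + 29367128308692*t in mu_{181}.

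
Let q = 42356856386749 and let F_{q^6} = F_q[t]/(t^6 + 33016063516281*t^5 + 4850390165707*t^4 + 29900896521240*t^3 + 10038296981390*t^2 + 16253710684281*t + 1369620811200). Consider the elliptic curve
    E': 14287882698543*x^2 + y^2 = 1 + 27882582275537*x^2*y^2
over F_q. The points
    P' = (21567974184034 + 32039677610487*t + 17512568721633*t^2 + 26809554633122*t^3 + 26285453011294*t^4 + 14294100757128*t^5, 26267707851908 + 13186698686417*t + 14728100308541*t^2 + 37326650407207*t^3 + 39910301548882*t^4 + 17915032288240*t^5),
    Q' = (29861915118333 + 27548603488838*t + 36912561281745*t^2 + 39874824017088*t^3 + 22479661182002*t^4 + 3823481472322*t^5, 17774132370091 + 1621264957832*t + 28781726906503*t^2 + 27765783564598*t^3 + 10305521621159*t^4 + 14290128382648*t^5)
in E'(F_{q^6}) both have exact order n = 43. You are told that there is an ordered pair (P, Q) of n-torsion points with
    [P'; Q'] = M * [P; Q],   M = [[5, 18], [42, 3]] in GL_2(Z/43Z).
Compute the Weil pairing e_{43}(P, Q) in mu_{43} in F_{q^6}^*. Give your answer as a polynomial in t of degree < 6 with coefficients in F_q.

e_{43} is bilinear + alternating on E[43], so e_{43}(5*P + 18*Q, 42*P + 3*Q) = e_{43}(P,Q)^(5*3-18*42).
Inverting 33 mod 43: 30. Thus e_{43}(P,Q) = e(P',Q')^{30}.
Map (x,y)_Ed via u=(1+y)/(1-y), v=(1+y)/((1-y)x) to Montgomery A=34585389537751,B=5472062199497; then to (a',b')=(13232177171755,10559431079547).
6-bit Miller (101011) on E'/F_{42356856386749} with a'=13232177171755, b'=10559431079547: accumulate tangent/chord ratios at Q'+S and P'+S'.
Miller gives e_{43}(P',Q') = 32670773488524 + 14695186564988*t + 27908146781799*t^2 + 18762382446291*t^3 + 26040207760962*t^4 + 31694441222092*t^5 in F_{42356856386749^6}.
Raise to 30: e(P,Q) = 4930301770530 + 22574296220122*t + 31027603298516*t^2 + 33966911569564*t^3 + 12725809063630*t^4 + 23048586605272*t^5 in mu_{43}.

4930301770530 + 22574296220122*t + 31027603298516*t^2 + 33966911569564*t^3 + 12725809063630*t^4 + 23048586605272*t^5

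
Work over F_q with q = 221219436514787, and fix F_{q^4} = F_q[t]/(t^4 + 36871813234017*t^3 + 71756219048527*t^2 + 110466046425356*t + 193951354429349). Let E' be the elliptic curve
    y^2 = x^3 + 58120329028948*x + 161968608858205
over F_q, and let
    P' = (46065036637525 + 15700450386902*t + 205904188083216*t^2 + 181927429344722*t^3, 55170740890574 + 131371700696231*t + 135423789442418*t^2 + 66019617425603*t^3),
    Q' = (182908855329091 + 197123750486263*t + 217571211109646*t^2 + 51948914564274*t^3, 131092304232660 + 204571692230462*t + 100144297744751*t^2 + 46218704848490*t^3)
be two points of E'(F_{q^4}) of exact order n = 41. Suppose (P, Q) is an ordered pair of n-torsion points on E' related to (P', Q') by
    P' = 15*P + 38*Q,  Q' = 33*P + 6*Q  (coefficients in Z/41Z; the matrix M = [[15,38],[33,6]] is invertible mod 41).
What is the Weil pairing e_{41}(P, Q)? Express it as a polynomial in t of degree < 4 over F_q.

Since e_{41}(P,P)=e_{41}(Q,Q)=1 and e_{41}(Q,P)=e_{41}(P,Q)^{-1}, expanding e_{41}(15*P + 38*Q,33*P + 6*Q) leaves e(P,Q)^det(M).
det(M) mod 41 = 25; its inverse in (Z/41)^* is 23 (check: 25*23 mod 41 = 1).
Build f_{41,P'} and f_{41,Q'} via the 6-bit ladder of 41=101001_2; evaluate at shifted divisors; quotient in F_{221219436514787^4}.
e_{41}(P',Q') = 4300391323413 + 208548782808656*t + 186209732747713*t^2 + 173372323921375*t^3.
Thus e_{41}(P,Q) = 106909438880387 + 86713393660158*t + 7552365759068*t^2 + 49036930037731*t^3.

106909438880387 + 86713393660158*t + 7552365759068*t^2 + 49036930037731*t^3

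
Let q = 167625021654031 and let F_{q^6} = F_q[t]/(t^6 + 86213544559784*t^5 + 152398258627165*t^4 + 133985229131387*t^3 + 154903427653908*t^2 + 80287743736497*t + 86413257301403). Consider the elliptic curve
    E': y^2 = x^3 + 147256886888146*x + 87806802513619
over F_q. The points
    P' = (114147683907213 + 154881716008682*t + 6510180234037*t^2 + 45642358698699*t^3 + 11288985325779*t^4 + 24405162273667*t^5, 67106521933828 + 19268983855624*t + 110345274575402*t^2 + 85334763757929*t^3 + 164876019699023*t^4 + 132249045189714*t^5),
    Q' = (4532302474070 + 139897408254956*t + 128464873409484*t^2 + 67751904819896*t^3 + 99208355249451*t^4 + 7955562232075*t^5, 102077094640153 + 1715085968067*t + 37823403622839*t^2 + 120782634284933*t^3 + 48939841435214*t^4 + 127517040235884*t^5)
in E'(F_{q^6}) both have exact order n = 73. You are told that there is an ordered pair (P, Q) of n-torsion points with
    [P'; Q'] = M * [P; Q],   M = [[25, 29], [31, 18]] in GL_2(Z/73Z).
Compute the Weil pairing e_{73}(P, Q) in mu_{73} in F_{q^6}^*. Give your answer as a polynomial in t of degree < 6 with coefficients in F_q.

147240101708264 + 92092064268449*t + 72030889909903*t^2 + 14537057304151*t^3 + 109477795121189*t^4 + 75643618096541*t^5

The 73-Weil pairing on E[73] over F_{167625021654031} is alternating-bilinear: e_{73}(P',Q') = e_{73}(P,Q)^det(M).
det(M) mod 73 = 62; its inverse in (Z/73)^* is 53 (check: 62*53 mod 73 = 1).
7-bit Miller (1001001) on E'/F_{167625021654031} with a'=147256886888146, b'=87806802513619: accumulate tangent/chord ratios at Q'+S and P'+S'.
Result: e(P',Q') = 134718637759675 + 32362753368950*t + 149272346335983*t^2 + 30872393462140*t^3 + 116483737927684*t^4 + 108976194922568*t^5.
Thus e_{73}(P,Q) = 147240101708264 + 92092064268449*t + 72030889909903*t^2 + 14537057304151*t^3 + 109477795121189*t^4 + 75643618096541*t^5.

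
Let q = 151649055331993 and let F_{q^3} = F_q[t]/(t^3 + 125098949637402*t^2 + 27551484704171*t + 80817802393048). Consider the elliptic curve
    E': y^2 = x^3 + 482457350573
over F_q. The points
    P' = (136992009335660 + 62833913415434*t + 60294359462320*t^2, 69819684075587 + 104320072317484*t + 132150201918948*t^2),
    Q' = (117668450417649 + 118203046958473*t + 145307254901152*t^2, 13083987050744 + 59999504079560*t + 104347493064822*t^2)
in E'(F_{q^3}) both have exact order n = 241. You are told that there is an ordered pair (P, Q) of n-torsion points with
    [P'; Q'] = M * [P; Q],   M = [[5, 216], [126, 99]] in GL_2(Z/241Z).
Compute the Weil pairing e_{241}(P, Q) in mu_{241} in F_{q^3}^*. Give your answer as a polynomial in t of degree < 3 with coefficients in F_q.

96109469525976 + 74213048344086*t + 124557337397903*t^2

Alternating bilinearity on E[241] (values in mu_{241} in F_{151649055331993^3}) gives e(P',Q') = e(P,Q)^det(M).
Hence e(P,Q) = e(P',Q')^{233} where 233 = 30^{-1} mod 241.
8-bit Miller (11110001) on E'/F_{151649055331993} with a'=0, b'=482457350573: accumulate tangent/chord ratios at Q'+S and P'+S'.
So e_{241}(P',Q') = 17721205145648 + 122005607336558*t + 12986344192304*t^2.
Thus e_{241}(P,Q) = 96109469525976 + 74213048344086*t + 124557337397903*t^2.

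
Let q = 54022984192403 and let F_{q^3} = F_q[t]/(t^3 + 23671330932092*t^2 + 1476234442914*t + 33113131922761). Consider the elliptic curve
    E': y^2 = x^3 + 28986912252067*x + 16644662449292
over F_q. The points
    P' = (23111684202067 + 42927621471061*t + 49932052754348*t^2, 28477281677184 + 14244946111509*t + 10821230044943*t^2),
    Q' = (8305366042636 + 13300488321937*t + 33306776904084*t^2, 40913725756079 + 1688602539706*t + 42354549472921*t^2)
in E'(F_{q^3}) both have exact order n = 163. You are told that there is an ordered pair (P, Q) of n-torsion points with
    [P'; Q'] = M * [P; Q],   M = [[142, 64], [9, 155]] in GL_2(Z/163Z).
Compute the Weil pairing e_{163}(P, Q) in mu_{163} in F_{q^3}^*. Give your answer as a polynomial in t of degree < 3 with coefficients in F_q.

21291265011960 + 33322997285406*t + 43234232145182*t^2

The 163-Weil pairing on E[163] over F_{54022984192403} is alternating-bilinear: e_{163}(P',Q') = e_{163}(P,Q)^det(M).
So e_{163}(P,Q) = e_{163}(P',Q')^{161}, since 81*161 = 1 mod 163.
Miller loop for e_{163} over F_{54022984192403^3}: bits of 163 = 10100011; 7 double steps + 3 add steps, l/v at each.
Miller gives e_{163}(P',Q') = 5043993138061 + 26300157069554*t + 21563071305082*t^2 in F_{54022984192403^3}.
Hence e(P,Q) = 21291265011960 + 33322997285406*t + 43234232145182*t^2 in F_{54022984192403^3}^*.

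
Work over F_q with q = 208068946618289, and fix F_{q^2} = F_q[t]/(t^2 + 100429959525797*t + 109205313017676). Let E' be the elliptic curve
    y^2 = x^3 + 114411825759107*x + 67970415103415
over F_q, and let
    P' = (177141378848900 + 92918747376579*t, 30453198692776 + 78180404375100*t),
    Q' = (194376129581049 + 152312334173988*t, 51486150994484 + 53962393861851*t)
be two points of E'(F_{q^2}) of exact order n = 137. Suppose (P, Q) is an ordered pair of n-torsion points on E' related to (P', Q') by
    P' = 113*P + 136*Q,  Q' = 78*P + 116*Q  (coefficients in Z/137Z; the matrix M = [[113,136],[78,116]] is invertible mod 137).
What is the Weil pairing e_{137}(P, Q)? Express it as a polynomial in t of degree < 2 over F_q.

Under M = [[113,136],[78,116]] in GL_2(Z/137), e_{137}(P',Q') = e_{137}(P,Q)^(113*116-136*78 mod 137).
det M = 113*116 - 136*78 = 2500 = 34 (mod 137); 34^{-1} = 133 (mod 137).
Double-and-add over 10001001: 8-1 doublings, 3-1 additions; each step l_{T,T}/v_{2T} or l_{T,P'}/v at Q'+S for random S.
Result: e(P',Q') = 43590952858073 + 94787328651665*t.
Raise to 133: e(P,Q) = 137306164784956 + 118071858530943*t in mu_{137}.

137306164784956 + 118071858530943*t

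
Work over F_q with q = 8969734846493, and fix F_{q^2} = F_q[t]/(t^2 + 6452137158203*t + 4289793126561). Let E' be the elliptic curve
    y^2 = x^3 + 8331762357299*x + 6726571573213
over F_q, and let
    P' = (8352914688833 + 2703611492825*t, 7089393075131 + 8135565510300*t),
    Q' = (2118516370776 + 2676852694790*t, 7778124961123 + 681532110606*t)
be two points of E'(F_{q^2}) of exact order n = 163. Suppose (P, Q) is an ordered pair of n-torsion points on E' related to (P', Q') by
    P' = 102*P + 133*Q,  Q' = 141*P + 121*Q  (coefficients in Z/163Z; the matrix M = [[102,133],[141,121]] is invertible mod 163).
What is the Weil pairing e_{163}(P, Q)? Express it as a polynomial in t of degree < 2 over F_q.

5507222688976 + 7047234833188*t

Under M = [[102,133],[141,121]] in GL_2(Z/163), e_{163}(P',Q') = e_{163}(P,Q)^(102*121-133*141 mod 163).
So e_{163}(P,Q) = e_{163}(P',Q')^{3}, since 109*3 = 1 mod 163.
8-bit Miller (10100011) on E'/F_{8969734846493} with a'=8331762357299, b'=6726571573213: accumulate tangent/chord ratios at Q'+S and P'+S'.
So e_{163}(P',Q') = 7907262259803 + 4103842714223*t.
Raise to 3: e(P,Q) = 5507222688976 + 7047234833188*t in mu_{163}.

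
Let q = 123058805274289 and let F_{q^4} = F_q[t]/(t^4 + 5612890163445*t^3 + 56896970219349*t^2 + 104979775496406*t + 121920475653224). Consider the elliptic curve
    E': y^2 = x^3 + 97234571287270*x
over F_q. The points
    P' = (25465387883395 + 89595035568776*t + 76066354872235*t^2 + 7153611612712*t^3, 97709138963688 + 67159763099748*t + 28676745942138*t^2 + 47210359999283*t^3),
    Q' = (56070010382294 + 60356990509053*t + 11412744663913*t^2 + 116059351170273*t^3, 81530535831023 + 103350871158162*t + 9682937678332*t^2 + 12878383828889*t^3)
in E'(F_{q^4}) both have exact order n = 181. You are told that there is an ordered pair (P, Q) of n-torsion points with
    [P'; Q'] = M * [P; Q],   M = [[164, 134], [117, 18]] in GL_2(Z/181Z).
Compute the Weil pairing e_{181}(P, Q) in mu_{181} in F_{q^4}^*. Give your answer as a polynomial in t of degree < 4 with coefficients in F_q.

114873391561790 + 33381949927712*t + 8181964557127*t^2 + 96580418648853*t^3

e_{181}(aP+bQ,cP+dQ) = e_{181}(P,Q)^(ad-bc); with (a,b,c,d)=(164,134,117,18) this gives the det-181 law.
164*18 - 134*117 = -12726; reduced mod 181: det = 125, inverse 42.
Miller loop for e_{181} over F_{123058805274289^4}: bits of 181 = 10110101; 7 double steps + 4 add steps, l/v at each.
f_P(D_Q)/f_Q(D_P) = 109647701257620 + 38634970277900*t + 36904795981902*t^2 + 6251527150400*t^3.
Finally e_{181}(P,Q) = 114873391561790 + 33381949927712*t + 8181964557127*t^2 + 96580418648853*t^3.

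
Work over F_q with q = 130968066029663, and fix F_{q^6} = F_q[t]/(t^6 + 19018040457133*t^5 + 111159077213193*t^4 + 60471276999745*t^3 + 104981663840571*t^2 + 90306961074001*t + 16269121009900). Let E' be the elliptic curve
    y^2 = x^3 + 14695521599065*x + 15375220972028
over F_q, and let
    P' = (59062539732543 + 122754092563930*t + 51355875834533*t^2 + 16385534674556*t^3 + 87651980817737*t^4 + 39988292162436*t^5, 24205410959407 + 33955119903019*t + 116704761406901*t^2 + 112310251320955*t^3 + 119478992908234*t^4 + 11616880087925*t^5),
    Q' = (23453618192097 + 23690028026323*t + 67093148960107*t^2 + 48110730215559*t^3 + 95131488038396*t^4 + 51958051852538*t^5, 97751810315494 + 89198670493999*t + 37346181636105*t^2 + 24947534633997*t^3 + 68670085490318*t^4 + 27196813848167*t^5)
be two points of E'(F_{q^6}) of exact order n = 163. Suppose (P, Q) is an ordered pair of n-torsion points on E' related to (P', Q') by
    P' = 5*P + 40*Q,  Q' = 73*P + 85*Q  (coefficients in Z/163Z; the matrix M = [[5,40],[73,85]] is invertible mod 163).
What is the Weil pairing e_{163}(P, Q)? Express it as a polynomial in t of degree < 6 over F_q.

Under M = [[5,40],[73,85]] in GL_2(Z/163), e_{163}(P',Q') = e_{163}(P,Q)^(5*85-40*73 mod 163).
So e_{163}(P,Q) = e_{163}(P',Q')^{88}, since 113*88 = 1 mod 163.
8-bit Miller (10100011) on E'/F_{130968066029663} with a'=14695521599065, b'=15375220972028: accumulate tangent/chord ratios at Q'+S and P'+S'.
Result: e(P',Q') = 72979997493270 + 74173582912323*t + 33779689266678*t^2 + 115299745516608*t^3 + 29892745500008*t^4 + 100679781953838*t^5.
(72979997493270 + 74173582912323*t + 33779689266678*t^2 + 115299745516608*t^3 + 29892745500008*t^4 + 100679781953838*t^5)^{88} mod (130968066029663,f) = 59953249718688 + 26625106445579*t + 31206354995852*t^2 + 49594453785836*t^3 + 54379081274002*t^4 + 55781555755708*t^5.

59953249718688 + 26625106445579*t + 31206354995852*t^2 + 49594453785836*t^3 + 54379081274002*t^4 + 55781555755708*t^5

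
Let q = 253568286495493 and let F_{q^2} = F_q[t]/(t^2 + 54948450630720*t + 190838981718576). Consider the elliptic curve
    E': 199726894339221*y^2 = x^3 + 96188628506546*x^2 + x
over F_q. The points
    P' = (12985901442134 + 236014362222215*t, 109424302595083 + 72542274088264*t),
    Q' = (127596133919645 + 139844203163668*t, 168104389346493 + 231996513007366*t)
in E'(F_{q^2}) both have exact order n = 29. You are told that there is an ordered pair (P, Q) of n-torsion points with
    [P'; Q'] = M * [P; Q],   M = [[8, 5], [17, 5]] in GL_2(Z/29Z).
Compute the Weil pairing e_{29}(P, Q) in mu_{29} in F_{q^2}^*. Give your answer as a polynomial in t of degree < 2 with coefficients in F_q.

217839919174985 + 69472855280561*t

e_{29}(aP+bQ,cP+dQ) = e_{29}(P,Q)^(ad-bc); with (a,b,c,d)=(8,5,17,5) this gives the det-29 law.
det(M) mod 29 = 13; its inverse in (Z/29)^* is 9 (check: 13*9 mod 29 = 1).
Undo Montgomery via alpha=120872260195693, beta=59595782505040: (a',b')=(248395236283608,14042339733977) over F_{253568286495493}.
Build f_{29,P'} and f_{29,Q'} via the 5-bit ladder of 29=11101_2; evaluate at shifted divisors; quotient in F_{253568286495493^2}.
So e_{29}(P',Q') = 117094779473580 + 111452898265626*t.
e_{29}(P,Q) = (117094779473580 + 111452898265626*t)^{9} = 217839919174985 + 69472855280561*t.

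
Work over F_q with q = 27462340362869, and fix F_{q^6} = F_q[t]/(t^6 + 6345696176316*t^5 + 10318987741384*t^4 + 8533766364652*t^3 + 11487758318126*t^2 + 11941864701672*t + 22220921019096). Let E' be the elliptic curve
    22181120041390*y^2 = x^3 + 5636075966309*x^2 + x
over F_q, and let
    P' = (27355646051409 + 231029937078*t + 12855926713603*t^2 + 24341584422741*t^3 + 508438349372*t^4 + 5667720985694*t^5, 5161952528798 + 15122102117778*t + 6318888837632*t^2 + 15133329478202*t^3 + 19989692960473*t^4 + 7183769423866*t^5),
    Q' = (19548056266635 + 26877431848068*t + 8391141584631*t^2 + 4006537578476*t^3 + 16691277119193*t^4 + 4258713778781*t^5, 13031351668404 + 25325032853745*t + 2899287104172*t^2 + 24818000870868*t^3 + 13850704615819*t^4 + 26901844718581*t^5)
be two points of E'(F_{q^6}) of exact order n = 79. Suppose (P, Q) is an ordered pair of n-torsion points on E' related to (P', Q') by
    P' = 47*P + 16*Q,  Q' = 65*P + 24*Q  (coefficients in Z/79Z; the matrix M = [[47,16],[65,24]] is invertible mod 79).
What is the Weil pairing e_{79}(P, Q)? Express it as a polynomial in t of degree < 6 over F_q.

10075793377664 + 16460490850984*t + 12098982068996*t^2 + 10782230849262*t^3 + 5052875452497*t^4 + 16724404497466*t^5

e_{79} is bilinear + alternating on E[79], so e_{79}(47*P + 16*Q, 65*P + 24*Q) = e_{79}(P,Q)^(47*24-16*65).
47*24 - 16*65 = 88; reduced mod 79: det = 9, inverse 44.
(x,y)|->(6587353896945x+6139474479788,6587353896945y) sends E' to y^2=x^3+10336069302398*x+10573799907687.
Double-and-add over 1001111: 7-1 doublings, 5-1 additions; each step l_{T,T}/v_{2T} or l_{T,P'}/v at Q'+S for random S.
So e_{79}(P',Q') = 8465281955965 + 3229675345712*t + 22985157223380*t^2 + 16977167280340*t^3 + 25900659932723*t^4 + 743961697665*t^5.
Finally e_{79}(P,Q) = 10075793377664 + 16460490850984*t + 12098982068996*t^2 + 10782230849262*t^3 + 5052875452497*t^4 + 16724404497466*t^5.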